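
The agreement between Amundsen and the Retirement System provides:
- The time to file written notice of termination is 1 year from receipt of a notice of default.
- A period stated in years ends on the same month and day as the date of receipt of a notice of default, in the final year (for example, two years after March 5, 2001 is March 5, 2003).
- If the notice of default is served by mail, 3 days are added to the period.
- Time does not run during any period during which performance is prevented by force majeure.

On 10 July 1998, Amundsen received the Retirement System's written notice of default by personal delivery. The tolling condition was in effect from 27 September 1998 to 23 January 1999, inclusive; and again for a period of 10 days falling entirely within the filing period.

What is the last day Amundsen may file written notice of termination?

1 year after 10 July 1998 is July 10, 1999.
Service was not by mail, so no mail extension applies.
From September 27, 1998 through January 23, 1999 inclusive is 119 days; tolling adds 119 days: July 10, 1999 + 119 days = November 6, 1999.
Tolling adds 10 days: November 6, 1999 + 10 days = November 16, 1999.

November 16, 1999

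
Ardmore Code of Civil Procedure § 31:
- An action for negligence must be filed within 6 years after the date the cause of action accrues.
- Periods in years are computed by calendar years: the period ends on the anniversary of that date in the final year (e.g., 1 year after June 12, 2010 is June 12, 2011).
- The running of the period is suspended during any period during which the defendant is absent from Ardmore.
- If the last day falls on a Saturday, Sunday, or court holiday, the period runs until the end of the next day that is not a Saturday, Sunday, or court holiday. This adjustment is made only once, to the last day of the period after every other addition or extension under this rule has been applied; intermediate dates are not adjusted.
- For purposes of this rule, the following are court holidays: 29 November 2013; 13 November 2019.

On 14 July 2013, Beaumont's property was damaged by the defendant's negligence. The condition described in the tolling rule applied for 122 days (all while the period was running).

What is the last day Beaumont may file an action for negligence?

6 years after 14 July 2013 is July 14, 2019.
Tolling adds 122 days: July 14, 2019 + 122 days = November 13, 2019.
November 13, 2019 is a listed holiday. The next qualifying day is November 14, 2019.

November 14, 2019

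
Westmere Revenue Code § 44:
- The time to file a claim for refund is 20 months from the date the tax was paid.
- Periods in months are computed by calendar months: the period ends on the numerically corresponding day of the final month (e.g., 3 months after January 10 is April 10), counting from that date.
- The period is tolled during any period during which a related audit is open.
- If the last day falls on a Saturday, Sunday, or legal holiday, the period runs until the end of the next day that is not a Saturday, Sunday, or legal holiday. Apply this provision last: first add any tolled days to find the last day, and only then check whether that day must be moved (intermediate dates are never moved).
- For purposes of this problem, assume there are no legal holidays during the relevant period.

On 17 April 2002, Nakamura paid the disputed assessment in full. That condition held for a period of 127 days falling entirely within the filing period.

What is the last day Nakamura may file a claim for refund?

April 22, 2004

20 months after 17 April 2002 is December 17, 2003.
Tolling adds 127 days: December 17, 2003 + 127 days = April 22, 2004.
April 22, 2004 is a Thursday and not a legal holiday, so no extension applies.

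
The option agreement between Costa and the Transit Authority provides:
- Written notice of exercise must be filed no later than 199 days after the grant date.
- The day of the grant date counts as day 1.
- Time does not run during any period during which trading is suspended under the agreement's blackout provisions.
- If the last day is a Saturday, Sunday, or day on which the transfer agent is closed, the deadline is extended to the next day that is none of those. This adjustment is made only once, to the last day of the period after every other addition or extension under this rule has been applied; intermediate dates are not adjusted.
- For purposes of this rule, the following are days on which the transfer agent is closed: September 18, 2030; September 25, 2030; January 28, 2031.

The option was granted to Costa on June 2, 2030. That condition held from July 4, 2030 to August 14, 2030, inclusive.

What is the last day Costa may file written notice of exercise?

January 29, 2031

Counting June 2, 2030 as day 1, day 199 is December 17, 2030.
From July 4, 2030 through August 14, 2030 inclusive is 42 days; tolling adds 42 days: December 17, 2030 + 42 days = January 28, 2031.
January 28, 2031 is a listed holiday. The next qualifying day is January 29, 2031.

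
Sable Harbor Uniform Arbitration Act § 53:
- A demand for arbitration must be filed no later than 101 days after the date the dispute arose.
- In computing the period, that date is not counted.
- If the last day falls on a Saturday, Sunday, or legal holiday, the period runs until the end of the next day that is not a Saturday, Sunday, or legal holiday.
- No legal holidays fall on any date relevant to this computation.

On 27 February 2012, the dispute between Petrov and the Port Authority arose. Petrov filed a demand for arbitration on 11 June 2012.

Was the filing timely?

No

101 days after 27 February 2012 is June 7, 2012.
June 7, 2012 is a Thursday and not a legal holiday, so no extension applies.
The deadline is June 7, 2012; the filing on June 11, 2012 is after that date.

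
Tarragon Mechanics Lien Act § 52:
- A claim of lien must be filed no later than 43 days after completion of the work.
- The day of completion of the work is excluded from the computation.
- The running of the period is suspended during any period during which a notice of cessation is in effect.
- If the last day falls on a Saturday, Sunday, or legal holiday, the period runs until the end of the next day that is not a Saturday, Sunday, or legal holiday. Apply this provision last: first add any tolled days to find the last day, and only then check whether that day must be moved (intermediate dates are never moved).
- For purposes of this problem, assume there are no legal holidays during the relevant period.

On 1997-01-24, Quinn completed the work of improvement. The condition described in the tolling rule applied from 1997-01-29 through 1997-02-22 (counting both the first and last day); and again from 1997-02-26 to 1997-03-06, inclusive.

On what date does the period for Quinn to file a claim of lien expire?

43 days after 1997-01-24 is March 8, 1997.
From January 29, 1997 through February 22, 1997 inclusive is 25 days; tolling adds 25 days: March 8, 1997 + 25 days = April 2, 1997.
From February 26, 1997 through March 6, 1997 inclusive is 9 days; tolling adds 9 days: April 2, 1997 + 9 days = April 11, 1997.
April 11, 1997 is a Friday and not a legal holiday, so no extension applies.

April 11, 1997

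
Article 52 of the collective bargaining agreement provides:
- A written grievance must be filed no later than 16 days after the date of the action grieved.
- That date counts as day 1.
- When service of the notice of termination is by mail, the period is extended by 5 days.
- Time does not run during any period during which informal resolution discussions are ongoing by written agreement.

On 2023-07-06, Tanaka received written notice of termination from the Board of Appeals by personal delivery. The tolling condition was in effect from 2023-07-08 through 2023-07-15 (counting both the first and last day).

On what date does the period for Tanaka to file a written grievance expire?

July 29, 2023

Counting 2023-07-06 as day 1, day 16 is July 21, 2023.
Service was not by mail, so no mail extension applies.
From July 8, 2023 through July 15, 2023 inclusive is 8 days; tolling adds 8 days: July 21, 2023 + 8 days = July 29, 2023.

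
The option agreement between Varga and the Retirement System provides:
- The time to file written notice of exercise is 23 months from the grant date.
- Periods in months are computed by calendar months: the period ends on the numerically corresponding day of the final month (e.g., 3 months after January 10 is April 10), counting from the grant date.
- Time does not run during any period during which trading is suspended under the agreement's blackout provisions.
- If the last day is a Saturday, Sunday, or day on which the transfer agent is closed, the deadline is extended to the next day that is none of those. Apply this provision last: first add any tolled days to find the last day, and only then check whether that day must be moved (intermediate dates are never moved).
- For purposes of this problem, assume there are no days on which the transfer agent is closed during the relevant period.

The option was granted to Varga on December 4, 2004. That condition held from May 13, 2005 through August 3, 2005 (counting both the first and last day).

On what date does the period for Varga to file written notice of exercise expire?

23 months after December 4, 2004 is November 4, 2006.
From May 13, 2005 through August 3, 2005 inclusive is 83 days; tolling adds 83 days: November 4, 2006 + 83 days = January 26, 2007.
January 26, 2007 is a Friday and not a day on which the transfer agent is closed, so no extension applies.

January 26, 2007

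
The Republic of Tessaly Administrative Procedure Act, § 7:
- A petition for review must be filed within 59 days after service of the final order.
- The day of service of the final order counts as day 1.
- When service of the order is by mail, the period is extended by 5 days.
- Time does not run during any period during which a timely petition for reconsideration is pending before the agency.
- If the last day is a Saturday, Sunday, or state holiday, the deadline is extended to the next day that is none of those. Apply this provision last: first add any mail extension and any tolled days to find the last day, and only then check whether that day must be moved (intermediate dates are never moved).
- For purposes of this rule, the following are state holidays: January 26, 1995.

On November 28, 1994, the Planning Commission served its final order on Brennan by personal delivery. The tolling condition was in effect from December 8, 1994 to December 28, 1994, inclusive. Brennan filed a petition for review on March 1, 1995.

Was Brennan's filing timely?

Counting November 28, 1994 as day 1, day 59 is January 25, 1995.
Service was not by mail, so no mail extension applies.
From December 8, 1994 through December 28, 1994 inclusive is 21 days; tolling adds 21 days: January 25, 1995 + 21 days = February 15, 1995.
February 15, 1995 is a Wednesday and not a state holiday, so no extension applies.
The deadline is February 15, 1995; the filing on March 1, 1995 is after that date.

No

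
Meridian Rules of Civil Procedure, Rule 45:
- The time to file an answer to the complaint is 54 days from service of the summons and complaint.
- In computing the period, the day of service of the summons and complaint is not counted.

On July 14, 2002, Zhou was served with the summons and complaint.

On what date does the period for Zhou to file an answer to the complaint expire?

September 6, 2002

54 days after July 14, 2002 is September 6, 2002.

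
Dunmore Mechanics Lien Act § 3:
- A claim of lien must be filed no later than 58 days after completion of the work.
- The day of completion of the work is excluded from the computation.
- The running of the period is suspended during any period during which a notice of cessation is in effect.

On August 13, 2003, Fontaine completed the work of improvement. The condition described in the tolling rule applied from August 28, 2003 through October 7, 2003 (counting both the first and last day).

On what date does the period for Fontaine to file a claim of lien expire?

58 days after August 13, 2003 is October 10, 2003.
From August 28, 2003 through October 7, 2003 inclusive is 41 days; tolling adds 41 days: October 10, 2003 + 41 days = November 20, 2003.

November 20, 2003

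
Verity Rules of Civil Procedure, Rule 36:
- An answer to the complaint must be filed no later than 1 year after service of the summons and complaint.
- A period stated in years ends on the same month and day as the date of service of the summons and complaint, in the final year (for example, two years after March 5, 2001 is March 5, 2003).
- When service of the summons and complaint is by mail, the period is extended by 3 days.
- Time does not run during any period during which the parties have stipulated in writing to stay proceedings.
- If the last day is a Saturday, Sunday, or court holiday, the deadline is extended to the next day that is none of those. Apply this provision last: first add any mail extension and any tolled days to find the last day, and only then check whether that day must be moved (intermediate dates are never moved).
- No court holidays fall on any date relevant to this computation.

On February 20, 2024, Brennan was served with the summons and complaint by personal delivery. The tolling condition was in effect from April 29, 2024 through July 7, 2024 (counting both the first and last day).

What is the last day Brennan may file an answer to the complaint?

1 year after February 20, 2024 is February 20, 2025.
Service was not by mail, so no mail extension applies.
From April 29, 2024 through July 7, 2024 inclusive is 70 days; tolling adds 70 days: February 20, 2025 + 70 days = May 1, 2025.
May 1, 2025 is a Thursday and not a court holiday, so no extension applies.

May 1, 2025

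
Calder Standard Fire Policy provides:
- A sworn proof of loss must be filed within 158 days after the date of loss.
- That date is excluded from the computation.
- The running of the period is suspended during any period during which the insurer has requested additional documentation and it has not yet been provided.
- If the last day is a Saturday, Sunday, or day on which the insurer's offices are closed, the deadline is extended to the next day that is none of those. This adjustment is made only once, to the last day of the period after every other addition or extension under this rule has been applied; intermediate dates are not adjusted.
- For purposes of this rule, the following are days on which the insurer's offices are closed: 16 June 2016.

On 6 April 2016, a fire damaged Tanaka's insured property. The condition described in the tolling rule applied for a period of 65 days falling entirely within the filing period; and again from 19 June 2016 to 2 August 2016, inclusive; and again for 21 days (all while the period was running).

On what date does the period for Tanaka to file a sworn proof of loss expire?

January 20, 2017

158 days after 6 April 2016 is September 11, 2016.
Tolling adds 65 days: September 11, 2016 + 65 days = November 15, 2016.
From June 19, 2016 through August 2, 2016 inclusive is 45 days; tolling adds 45 days: November 15, 2016 + 45 days = December 30, 2016.
Tolling adds 21 days: December 30, 2016 + 21 days = January 20, 2017.
January 20, 2017 is a Friday and not a day on which the insurer's offices are closed, so no extension applies.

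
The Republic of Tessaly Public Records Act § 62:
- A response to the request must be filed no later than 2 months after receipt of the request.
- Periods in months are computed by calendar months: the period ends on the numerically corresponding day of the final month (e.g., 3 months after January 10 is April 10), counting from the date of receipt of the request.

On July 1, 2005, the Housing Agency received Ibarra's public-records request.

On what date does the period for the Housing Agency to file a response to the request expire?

2 months after July 1, 2005 is September 1, 2005.

September 1, 2005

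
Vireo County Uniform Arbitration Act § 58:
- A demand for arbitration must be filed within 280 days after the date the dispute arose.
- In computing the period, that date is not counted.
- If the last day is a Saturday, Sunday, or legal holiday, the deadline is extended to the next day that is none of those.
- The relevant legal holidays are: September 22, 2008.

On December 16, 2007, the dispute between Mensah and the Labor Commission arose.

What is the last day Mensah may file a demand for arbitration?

September 23, 2008

280 days after December 16, 2007 is September 21, 2008.
September 21, 2008 is Sunday; September 22, 2008 is a listed holiday. The next qualifying day is September 23, 2008.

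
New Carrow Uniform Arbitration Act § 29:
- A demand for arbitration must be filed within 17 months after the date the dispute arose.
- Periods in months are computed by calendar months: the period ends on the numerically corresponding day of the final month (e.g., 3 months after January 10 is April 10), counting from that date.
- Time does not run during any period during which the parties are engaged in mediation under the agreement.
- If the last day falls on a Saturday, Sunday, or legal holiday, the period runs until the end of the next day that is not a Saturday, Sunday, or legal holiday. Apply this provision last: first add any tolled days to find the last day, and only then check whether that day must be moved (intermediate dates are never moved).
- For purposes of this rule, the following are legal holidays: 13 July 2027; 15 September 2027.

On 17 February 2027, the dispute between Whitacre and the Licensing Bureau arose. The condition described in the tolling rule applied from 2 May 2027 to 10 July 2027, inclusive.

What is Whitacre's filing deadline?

17 months after 17 February 2027 is July 17, 2028.
From May 2, 2027 through July 10, 2027 inclusive is 70 days; tolling adds 70 days: July 17, 2028 + 70 days = September 25, 2028.
September 25, 2028 is a Monday and not a legal holiday, so no extension applies.

September 25, 2028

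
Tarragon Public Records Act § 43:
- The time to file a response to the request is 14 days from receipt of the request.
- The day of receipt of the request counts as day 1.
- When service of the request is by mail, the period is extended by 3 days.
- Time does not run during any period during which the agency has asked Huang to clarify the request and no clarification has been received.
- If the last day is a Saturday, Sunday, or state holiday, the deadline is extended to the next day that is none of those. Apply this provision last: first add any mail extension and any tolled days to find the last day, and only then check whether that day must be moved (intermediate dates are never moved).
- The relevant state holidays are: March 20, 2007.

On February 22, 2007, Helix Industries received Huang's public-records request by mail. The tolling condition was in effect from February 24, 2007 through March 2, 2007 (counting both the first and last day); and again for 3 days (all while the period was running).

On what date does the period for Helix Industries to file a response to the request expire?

Counting February 22, 2007 as day 1, day 14 is March 7, 2007.
Service was by mail, adding 3 days: March 7, 2007 + 3 days = March 10, 2007.
From February 24, 2007 through March 2, 2007 inclusive is 7 days; tolling adds 7 days: March 10, 2007 + 7 days = March 17, 2007.
Tolling adds 3 days: March 17, 2007 + 3 days = March 20, 2007.
March 20, 2007 is a listed holiday. The next qualifying day is March 21, 2007.

March 21, 2007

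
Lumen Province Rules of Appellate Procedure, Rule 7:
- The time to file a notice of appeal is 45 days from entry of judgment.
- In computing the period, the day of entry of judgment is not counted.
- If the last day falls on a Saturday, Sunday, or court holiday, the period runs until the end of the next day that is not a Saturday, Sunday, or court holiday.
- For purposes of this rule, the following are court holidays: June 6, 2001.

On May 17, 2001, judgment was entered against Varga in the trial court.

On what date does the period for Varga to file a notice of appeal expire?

45 days after May 17, 2001 is July 1, 2001.
July 1, 2001 is Sunday. The next qualifying day is July 2, 2001.

July 2, 2001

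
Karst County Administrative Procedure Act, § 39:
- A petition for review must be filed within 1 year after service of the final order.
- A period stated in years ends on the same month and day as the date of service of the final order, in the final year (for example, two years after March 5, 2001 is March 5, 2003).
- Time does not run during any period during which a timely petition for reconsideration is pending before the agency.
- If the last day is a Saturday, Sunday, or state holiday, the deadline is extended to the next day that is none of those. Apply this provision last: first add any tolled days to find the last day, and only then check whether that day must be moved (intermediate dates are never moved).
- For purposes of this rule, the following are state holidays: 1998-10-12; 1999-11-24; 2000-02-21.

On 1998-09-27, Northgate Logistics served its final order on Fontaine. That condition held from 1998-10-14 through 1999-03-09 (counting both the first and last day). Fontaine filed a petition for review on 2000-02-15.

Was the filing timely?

Yes

1 year after 1998-09-27 is September 27, 1999.
From October 14, 1998 through March 9, 1999 inclusive is 147 days; tolling adds 147 days: September 27, 1999 + 147 days = February 21, 2000.
February 21, 2000 is a listed holiday. The next qualifying day is February 22, 2000.
The deadline is February 22, 2000; the filing on February 15, 2000 is on or before that date.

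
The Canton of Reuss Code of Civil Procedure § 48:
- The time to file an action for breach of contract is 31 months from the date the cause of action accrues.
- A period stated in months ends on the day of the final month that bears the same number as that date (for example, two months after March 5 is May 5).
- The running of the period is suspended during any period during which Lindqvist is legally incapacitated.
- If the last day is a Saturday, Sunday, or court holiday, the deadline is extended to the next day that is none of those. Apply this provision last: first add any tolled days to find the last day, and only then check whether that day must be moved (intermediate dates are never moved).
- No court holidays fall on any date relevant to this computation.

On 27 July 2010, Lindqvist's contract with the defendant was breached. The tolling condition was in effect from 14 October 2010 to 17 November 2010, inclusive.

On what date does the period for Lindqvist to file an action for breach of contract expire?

April 3, 2013

31 months after 27 July 2010 is February 27, 2013.
From October 14, 2010 through November 17, 2010 inclusive is 35 days; tolling adds 35 days: February 27, 2013 + 35 days = April 3, 2013.
April 3, 2013 is a Wednesday and not a court holiday, so no extension applies.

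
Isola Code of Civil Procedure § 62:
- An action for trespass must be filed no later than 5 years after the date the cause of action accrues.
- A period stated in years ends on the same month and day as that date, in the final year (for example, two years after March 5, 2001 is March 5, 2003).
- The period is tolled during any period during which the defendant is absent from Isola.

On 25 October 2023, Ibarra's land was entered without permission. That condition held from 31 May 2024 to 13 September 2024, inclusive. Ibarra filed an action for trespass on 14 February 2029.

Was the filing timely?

5 years after 25 October 2023 is October 25, 2028.
From May 31, 2024 through September 13, 2024 inclusive is 106 days; tolling adds 106 days: October 25, 2028 + 106 days = February 8, 2029.
The deadline is February 8, 2029; the filing on February 14, 2029 is after that date.

No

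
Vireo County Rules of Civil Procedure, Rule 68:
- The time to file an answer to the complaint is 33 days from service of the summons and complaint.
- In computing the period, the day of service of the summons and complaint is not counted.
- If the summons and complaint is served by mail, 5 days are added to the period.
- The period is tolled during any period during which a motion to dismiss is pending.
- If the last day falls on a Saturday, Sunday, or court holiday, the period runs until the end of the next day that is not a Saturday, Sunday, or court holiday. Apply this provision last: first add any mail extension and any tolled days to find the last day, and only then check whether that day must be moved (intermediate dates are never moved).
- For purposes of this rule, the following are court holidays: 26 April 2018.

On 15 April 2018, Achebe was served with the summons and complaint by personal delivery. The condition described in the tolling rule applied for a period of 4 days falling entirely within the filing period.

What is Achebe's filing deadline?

33 days after 15 April 2018 is May 18, 2018.
Service was not by mail, so no mail extension applies.
Tolling adds 4 days: May 18, 2018 + 4 days = May 22, 2018.
May 22, 2018 is a Tuesday and not a court holiday, so no extension applies.

May 22, 2018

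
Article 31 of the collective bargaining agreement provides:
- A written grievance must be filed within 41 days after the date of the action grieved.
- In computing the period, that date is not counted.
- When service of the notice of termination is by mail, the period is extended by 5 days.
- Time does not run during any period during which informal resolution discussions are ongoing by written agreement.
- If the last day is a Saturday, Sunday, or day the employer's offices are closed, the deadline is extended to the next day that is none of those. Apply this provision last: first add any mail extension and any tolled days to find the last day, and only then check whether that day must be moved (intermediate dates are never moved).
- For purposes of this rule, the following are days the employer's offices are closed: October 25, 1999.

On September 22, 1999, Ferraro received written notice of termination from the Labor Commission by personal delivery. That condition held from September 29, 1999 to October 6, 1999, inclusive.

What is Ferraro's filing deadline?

November 10, 1999

41 days after September 22, 1999 is November 2, 1999.
Service was not by mail, so no mail extension applies.
From September 29, 1999 through October 6, 1999 inclusive is 8 days; tolling adds 8 days: November 2, 1999 + 8 days = November 10, 1999.
November 10, 1999 is a Wednesday and not a day the employer's offices are closed, so no extension applies.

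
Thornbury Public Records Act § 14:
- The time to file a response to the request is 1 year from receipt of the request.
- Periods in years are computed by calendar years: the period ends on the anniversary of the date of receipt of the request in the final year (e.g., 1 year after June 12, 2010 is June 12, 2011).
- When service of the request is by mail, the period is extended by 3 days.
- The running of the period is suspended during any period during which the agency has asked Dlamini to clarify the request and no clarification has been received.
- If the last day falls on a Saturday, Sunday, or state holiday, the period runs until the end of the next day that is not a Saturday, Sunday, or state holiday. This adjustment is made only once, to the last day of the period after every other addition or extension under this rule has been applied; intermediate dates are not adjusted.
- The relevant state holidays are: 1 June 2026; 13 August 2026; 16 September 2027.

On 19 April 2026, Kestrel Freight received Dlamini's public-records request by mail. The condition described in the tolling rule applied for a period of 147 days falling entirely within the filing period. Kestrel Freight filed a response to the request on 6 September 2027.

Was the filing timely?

1 year after 19 April 2026 is April 19, 2027.
Service was by mail, adding 3 days: April 19, 2027 + 3 days = April 22, 2027.
Tolling adds 147 days: April 22, 2027 + 147 days = September 16, 2027.
September 16, 2027 is a listed holiday. The next qualifying day is September 17, 2027.
The deadline is September 17, 2027; the filing on September 6, 2027 is on or before that date.

Yes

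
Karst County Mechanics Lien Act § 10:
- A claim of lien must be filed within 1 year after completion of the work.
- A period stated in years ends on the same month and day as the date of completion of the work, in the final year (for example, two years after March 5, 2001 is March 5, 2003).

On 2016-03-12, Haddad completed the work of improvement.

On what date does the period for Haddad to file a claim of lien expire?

1 year after 2016-03-12 is March 12, 2017.

March 12, 2017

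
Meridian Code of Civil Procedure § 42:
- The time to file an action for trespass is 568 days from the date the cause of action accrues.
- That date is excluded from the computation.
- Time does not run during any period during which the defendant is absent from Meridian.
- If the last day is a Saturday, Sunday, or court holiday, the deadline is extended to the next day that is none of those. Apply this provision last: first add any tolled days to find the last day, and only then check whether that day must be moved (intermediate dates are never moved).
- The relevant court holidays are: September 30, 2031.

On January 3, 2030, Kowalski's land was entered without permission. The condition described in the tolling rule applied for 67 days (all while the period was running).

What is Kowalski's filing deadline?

October 1, 2031

568 days after January 3, 2030 is July 25, 2031.
Tolling adds 67 days: July 25, 2031 + 67 days = September 30, 2031.
September 30, 2031 is a listed holiday. The next qualifying day is October 1, 2031.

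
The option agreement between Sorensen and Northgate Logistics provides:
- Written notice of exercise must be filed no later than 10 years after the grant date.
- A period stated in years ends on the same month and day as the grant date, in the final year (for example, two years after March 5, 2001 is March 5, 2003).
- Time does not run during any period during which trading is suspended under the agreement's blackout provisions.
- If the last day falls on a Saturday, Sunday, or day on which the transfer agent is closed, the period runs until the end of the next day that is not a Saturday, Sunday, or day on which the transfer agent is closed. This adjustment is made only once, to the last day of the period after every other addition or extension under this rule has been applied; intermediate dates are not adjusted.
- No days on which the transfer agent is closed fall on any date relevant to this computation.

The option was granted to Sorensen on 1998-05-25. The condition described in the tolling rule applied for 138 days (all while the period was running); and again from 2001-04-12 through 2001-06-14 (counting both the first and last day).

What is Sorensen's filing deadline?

10 years after 1998-05-25 is May 25, 2008.
Tolling adds 138 days: May 25, 2008 + 138 days = October 10, 2008.
From April 12, 2001 through June 14, 2001 inclusive is 64 days; tolling adds 64 days: October 10, 2008 + 64 days = December 13, 2008.
December 13, 2008 is Saturday; December 14, 2008 is Sunday. The next qualifying day is December 15, 2008.

December 15, 2008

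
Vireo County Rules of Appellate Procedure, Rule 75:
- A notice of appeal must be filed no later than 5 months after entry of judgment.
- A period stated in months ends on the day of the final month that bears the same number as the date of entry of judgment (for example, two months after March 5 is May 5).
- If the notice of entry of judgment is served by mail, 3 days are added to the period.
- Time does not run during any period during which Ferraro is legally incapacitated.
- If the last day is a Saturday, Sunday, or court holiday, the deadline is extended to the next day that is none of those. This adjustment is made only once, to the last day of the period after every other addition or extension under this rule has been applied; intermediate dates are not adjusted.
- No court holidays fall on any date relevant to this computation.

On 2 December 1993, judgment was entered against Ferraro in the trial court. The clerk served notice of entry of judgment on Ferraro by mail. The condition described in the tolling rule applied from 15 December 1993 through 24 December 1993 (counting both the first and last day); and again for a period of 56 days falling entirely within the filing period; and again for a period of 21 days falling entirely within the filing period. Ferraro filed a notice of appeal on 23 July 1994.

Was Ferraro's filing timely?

Yes

5 months after 2 December 1993 is May 2, 1994.
Service was by mail, adding 3 days: May 2, 1994 + 3 days = May 5, 1994.
From December 15, 1993 through December 24, 1993 inclusive is 10 days; tolling adds 10 days: May 5, 1994 + 10 days = May 15, 1994.
Tolling adds 56 days: May 15, 1994 + 56 days = July 10, 1994.
Tolling adds 21 days: July 10, 1994 + 21 days = July 31, 1994.
July 31, 1994 is Sunday. The next qualifying day is August 1, 1994.
The deadline is August 1, 1994; the filing on July 23, 1994 is on or before that date.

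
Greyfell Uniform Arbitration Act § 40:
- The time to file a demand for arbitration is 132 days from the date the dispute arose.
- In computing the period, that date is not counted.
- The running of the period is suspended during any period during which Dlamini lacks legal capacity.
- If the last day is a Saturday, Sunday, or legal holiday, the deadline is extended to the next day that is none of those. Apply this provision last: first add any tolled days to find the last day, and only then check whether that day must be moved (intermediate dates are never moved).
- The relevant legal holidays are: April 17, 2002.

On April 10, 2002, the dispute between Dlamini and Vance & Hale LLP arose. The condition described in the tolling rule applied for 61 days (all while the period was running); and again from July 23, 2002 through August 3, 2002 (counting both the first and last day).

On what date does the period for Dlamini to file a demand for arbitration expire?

132 days after April 10, 2002 is August 20, 2002.
Tolling adds 61 days: August 20, 2002 + 61 days = October 20, 2002.
From July 23, 2002 through August 3, 2002 inclusive is 12 days; tolling adds 12 days: October 20, 2002 + 12 days = November 1, 2002.
November 1, 2002 is a Friday and not a legal holiday, so no extension applies.

November 1, 2002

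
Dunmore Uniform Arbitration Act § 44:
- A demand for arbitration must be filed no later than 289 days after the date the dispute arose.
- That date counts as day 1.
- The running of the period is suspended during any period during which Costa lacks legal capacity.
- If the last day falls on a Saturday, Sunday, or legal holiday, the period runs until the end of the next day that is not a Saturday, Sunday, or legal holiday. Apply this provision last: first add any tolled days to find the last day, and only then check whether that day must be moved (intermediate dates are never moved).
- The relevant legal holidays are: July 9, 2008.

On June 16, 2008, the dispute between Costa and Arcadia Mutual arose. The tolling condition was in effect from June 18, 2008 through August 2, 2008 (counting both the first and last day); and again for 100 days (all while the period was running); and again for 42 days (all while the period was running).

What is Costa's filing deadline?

Counting June 16, 2008 as day 1, day 289 is March 31, 2009.
From June 18, 2008 through August 2, 2008 inclusive is 46 days; tolling adds 46 days: March 31, 2009 + 46 days = May 16, 2009.
Tolling adds 100 days: May 16, 2009 + 100 days = August 24, 2009.
Tolling adds 42 days: August 24, 2009 + 42 days = October 5, 2009.
October 5, 2009 is a Monday and not a legal holiday, so no extension applies.

October 5, 2009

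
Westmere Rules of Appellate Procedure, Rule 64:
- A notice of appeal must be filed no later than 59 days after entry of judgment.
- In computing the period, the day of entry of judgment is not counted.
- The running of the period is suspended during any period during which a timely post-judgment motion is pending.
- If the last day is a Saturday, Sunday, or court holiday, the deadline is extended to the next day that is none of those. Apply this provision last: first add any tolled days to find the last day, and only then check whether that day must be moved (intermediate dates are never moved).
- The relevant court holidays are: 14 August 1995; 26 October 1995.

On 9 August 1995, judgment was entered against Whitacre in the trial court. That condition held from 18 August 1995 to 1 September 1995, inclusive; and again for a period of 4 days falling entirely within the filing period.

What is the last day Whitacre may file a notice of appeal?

October 27, 1995

59 days after 9 August 1995 is October 7, 1995.
From August 18, 1995 through September 1, 1995 inclusive is 15 days; tolling adds 15 days: October 7, 1995 + 15 days = October 22, 1995.
Tolling adds 4 days: October 22, 1995 + 4 days = October 26, 1995.
October 26, 1995 is a listed holiday. The next qualifying day is October 27, 1995.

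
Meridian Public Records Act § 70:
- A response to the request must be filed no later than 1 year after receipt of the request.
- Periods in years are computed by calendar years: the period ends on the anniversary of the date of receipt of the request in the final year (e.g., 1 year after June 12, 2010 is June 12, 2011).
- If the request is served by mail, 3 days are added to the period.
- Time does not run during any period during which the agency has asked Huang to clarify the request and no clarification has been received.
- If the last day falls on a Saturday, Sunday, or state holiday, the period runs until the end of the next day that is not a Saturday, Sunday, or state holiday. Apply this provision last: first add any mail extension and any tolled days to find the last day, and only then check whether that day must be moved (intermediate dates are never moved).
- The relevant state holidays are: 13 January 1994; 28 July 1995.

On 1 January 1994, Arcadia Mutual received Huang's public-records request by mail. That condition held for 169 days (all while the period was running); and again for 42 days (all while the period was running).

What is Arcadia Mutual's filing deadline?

August 3, 1995

1 year after 1 January 1994 is January 1, 1995.
Service was by mail, adding 3 days: January 1, 1995 + 3 days = January 4, 1995.
Tolling adds 169 days: January 4, 1995 + 169 days = June 22, 1995.
Tolling adds 42 days: June 22, 1995 + 42 days = August 3, 1995.
August 3, 1995 is a Thursday and not a state holiday, so no extension applies.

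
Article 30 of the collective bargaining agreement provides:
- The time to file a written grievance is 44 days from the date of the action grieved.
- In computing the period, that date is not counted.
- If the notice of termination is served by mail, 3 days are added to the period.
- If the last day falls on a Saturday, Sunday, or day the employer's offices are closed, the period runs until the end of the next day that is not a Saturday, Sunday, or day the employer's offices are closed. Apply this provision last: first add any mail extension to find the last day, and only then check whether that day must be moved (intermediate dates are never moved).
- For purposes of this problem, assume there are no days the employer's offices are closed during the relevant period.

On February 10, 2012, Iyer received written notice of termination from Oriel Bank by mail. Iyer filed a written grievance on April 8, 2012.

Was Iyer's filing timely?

No

44 days after February 10, 2012 is March 25, 2012.
Service was by mail, adding 3 days: March 25, 2012 + 3 days = March 28, 2012.
March 28, 2012 is a Wednesday and not a day the employer's offices are closed, so no extension applies.
The deadline is March 28, 2012; the filing on April 8, 2012 is after that date.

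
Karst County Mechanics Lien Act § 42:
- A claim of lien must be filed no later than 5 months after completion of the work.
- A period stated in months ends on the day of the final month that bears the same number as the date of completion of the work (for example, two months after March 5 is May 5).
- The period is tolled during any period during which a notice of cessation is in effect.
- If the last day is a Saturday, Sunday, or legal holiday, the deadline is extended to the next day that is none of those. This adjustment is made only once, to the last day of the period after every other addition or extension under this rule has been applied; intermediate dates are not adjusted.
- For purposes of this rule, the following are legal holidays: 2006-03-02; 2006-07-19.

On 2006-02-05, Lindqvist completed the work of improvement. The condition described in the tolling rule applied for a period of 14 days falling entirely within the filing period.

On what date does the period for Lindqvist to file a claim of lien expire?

5 months after 2006-02-05 is July 5, 2006.
Tolling adds 14 days: July 5, 2006 + 14 days = July 19, 2006.
July 19, 2006 is a listed holiday. The next qualifying day is July 20, 2006.

July 20, 2006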